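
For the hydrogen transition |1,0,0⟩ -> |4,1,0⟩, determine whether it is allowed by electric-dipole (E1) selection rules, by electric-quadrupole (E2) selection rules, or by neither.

E1

Δl = 1 − 0 = +1; l_i + l_f = 1.
Δm_l = +0.
E1 (Δl = ±1, |Δm_l| ≤ 1): satisfied.
E2 (Δl = 0,±2, l_i+l_f ≥ 2, |Δm_l| ≤ 2): not satisfied.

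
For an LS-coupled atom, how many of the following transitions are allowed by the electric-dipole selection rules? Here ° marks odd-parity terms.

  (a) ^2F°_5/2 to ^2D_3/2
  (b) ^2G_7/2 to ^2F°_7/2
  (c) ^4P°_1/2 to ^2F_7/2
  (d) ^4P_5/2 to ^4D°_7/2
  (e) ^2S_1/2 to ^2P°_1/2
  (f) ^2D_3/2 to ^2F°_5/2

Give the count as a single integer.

(a) allowed
(b) allowed
(c) forbidden (ΔS, ΔL, ΔJ fail)
(d) allowed
(e) allowed
(f) allowed
Total allowed: 5 of 6.

5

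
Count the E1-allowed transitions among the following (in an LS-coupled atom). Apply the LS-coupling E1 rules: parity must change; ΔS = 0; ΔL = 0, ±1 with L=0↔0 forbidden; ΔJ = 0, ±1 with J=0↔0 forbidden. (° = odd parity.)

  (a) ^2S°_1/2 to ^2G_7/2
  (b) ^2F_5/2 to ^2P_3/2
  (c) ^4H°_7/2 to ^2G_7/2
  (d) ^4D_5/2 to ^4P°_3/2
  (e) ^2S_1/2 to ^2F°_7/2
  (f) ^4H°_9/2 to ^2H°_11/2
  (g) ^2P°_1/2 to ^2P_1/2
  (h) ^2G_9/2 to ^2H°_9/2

(a) forbidden (ΔL, ΔJ fail)
(b) forbidden (parity, ΔL fail)
(c) forbidden (ΔS fails)
(d) allowed
(e) forbidden (ΔL, ΔJ fail)
(f) forbidden (parity, ΔS fail)
(g) allowed
(h) allowed
Total allowed: 3 of 8.

3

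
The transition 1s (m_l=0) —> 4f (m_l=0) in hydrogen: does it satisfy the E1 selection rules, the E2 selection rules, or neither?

Δl = 3 − 0 = +3; l_i + l_f = 3.
Δm_l = +0.
E1 (Δl = ±1, |Δm_l| ≤ 1): not satisfied.
E2 (Δl = 0,±2, l_i+l_f ≥ 2, |Δm_l| ≤ 2): not satisfied.

neither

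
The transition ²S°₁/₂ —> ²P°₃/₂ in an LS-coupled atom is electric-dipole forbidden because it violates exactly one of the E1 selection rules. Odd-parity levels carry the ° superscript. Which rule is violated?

parity

Reading off the term symbols: S 1/2→1/2, L 0→1, J 1/2→3/2, parity odd→odd.
Parity must change: odd → odd — fails.
ΔS = 0: S: 1/2 → 1/2 — ok.
ΔJ = 0, ±1 (not J=0↔0): J: 1/2 → 3/2, ΔJ = +1 — ok.
ΔL = 0, ±1 (not L=0↔0): L: 0 → 1, ΔL = +1 — ok.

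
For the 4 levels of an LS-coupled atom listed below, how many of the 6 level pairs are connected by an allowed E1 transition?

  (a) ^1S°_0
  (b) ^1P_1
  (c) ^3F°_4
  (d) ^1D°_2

2

(a)–(b): allowed.
(a)–(c): forbidden (parity, ΔS, ΔL, ΔJ).
(a)–(d): forbidden (parity, ΔL, ΔJ).
(b)–(c): forbidden (ΔS, ΔL, ΔJ).
(b)–(d): allowed.
(c)–(d): forbidden (parity, ΔS, ΔJ).
Allowed pairs: 2 of 6.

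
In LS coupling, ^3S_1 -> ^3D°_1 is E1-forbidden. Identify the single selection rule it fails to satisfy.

ΔJ = 0, ±1 (not J=0↔0): J: 1 → 1, ΔJ = +0 — passes.
ΔL = 0, ±1 (not L=0↔0): L: 0 → 2, ΔL = +2 — fails.
ΔS = 0: S: 1 → 1 — passes.
Parity must change: even → odd — passes.

the ΔL = 0, ±1 rule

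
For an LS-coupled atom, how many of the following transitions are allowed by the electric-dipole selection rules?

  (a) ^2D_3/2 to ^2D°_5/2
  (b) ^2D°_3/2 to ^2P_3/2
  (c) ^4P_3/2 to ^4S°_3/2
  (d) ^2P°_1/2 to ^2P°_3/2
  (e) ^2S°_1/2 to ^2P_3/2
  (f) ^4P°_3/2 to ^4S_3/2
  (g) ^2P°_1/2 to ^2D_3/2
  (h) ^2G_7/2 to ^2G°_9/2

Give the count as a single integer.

7

(a) allowed
(b) allowed
(c) allowed
(d) forbidden (parity fails)
(e) allowed
(f) allowed
(g) allowed
(h) allowed
Total allowed: 7 of 8.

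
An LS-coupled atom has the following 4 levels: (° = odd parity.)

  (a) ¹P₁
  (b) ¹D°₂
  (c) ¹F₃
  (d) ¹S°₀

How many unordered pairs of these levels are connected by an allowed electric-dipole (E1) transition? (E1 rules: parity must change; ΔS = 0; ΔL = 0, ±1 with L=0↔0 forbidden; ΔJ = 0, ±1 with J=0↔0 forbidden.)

3

(a)–(b): allowed.
(a)–(c): forbidden (parity, ΔL, ΔJ).
(a)–(d): allowed.
(b)–(c): allowed.
(b)–(d): forbidden (parity, ΔL, ΔJ).
(c)–(d): forbidden (ΔL, ΔJ).
Allowed pairs: 3 of 6.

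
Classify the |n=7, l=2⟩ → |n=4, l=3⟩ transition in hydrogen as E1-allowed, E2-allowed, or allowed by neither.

E1

Δl = 3 − 2 = +1; l_i + l_f = 5.
E1 (Δl = ±1): satisfied.
E2 (Δl = 0,±2, l_i+l_f ≥ 2): not satisfied.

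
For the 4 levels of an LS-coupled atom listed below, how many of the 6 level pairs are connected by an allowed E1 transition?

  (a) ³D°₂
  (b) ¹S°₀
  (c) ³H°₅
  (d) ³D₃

1

(a)–(b): forbidden (parity, ΔS, ΔL, ΔJ).
(a)–(c): forbidden (parity, ΔL, ΔJ).
(a)–(d): allowed.
(b)–(c): forbidden (parity, ΔS, ΔL, ΔJ).
(b)–(d): forbidden (ΔS, ΔL, ΔJ).
(c)–(d): forbidden (ΔL, ΔJ).
Allowed pairs: 1 of 6.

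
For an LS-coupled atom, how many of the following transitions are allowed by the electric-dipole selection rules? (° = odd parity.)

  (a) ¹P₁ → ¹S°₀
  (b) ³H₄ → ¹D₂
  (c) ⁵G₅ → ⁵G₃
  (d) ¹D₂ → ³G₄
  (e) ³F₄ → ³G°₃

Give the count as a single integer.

(a) allowed
(b) forbidden (parity, ΔS, ΔL, ΔJ fail)
(c) forbidden (parity, ΔJ fail)
(d) forbidden (parity, ΔS, ΔL, ΔJ fail)
(e) allowed
Total allowed: 2 of 5.

2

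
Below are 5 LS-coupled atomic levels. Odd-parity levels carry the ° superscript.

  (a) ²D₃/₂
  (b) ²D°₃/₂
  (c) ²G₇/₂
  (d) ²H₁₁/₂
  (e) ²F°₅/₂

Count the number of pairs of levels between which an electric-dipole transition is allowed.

3

(a)–(b): allowed.
(a)–(c): forbidden (parity, ΔL, ΔJ).
(a)–(d): forbidden (parity, ΔL, ΔJ).
(a)–(e): allowed.
(b)–(c): forbidden (ΔL, ΔJ).
(b)–(d): forbidden (ΔL, ΔJ).
(b)–(e): forbidden (parity).
(c)–(d): forbidden (parity, ΔJ).
(c)–(e): allowed.
(d)–(e): forbidden (ΔL, ΔJ).
Allowed pairs: 3 of 10.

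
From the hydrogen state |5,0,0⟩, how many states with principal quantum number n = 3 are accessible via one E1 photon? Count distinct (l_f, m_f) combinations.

E1 requires Δl = ±1, so l_f ∈ {-1, 1}; with 0 ≤ l_f ≤ n_f−1 = 2, the allowed l_f values are {1}.
For l_f = 1: m_f ∈ {m_i−1, m_i, m_i+1} ∩ [−1, 1] = {-1, 0, 1} → 3 states.
Total: 3.

3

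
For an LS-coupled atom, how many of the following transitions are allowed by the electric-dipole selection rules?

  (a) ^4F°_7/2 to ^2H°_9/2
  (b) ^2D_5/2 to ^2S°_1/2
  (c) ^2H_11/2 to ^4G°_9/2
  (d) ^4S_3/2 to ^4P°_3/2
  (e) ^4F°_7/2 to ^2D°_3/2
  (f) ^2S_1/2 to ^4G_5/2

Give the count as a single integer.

(a) forbidden (parity, ΔS, ΔL fail)
(b) forbidden (ΔL, ΔJ fail)
(c) forbidden (ΔS fails)
(d) allowed
(e) forbidden (parity, ΔS, ΔJ fail)
(f) forbidden (parity, ΔS, ΔL, ΔJ fail)
Total allowed: 1 of 6.

1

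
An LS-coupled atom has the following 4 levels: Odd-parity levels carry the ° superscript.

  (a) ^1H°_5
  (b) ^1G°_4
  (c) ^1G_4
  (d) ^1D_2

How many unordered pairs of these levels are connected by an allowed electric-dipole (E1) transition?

2

(a)–(b): forbidden (parity).
(a)–(c): allowed.
(a)–(d): forbidden (ΔL, ΔJ).
(b)–(c): allowed.
(b)–(d): forbidden (ΔL, ΔJ).
(c)–(d): forbidden (parity, ΔL, ΔJ).
Allowed pairs: 2 of 6.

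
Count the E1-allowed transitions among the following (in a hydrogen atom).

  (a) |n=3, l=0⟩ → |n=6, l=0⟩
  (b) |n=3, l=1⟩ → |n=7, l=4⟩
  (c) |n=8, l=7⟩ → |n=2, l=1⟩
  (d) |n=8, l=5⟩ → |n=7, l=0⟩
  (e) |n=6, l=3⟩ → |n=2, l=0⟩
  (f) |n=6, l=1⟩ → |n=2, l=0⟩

(a) forbidden — Δl = +0 (E1 requires Δl = ±1)
(b) forbidden — Δl = +3 (E1 requires Δl = ±1)
(c) forbidden — Δl = -6 (E1 requires Δl = ±1)
(d) forbidden — Δl = -5 (E1 requires Δl = ±1)
(e) forbidden — Δl = -3 (E1 requires Δl = ±1)
(f) allowed
Total allowed: 1 of 6.

1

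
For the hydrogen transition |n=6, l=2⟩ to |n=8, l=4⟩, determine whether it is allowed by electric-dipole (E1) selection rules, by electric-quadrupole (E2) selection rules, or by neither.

Δl = 4 − 2 = +2; l_i + l_f = 6.
E1 (Δl = ±1): not satisfied.
E2 (Δl = 0,±2, l_i+l_f ≥ 2): satisfied.

E2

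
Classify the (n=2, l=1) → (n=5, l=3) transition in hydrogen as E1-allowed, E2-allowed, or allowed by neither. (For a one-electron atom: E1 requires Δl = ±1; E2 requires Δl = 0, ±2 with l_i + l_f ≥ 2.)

E2

Δl = 3 − 1 = +2; l_i + l_f = 4.
E1 (Δl = ±1): not satisfied.
E2 (Δl = 0,±2, l_i+l_f ≥ 2): satisfied.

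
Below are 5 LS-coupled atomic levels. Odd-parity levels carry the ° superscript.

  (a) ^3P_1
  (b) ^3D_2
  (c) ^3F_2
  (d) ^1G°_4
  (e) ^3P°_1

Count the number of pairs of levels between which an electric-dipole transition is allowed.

2

(a)–(b): forbidden (parity).
(a)–(c): forbidden (parity, ΔL).
(a)–(d): forbidden (ΔS, ΔL, ΔJ).
(a)–(e): allowed.
(b)–(c): forbidden (parity).
(b)–(d): forbidden (ΔS, ΔL, ΔJ).
(b)–(e): allowed.
(c)–(d): forbidden (ΔS, ΔJ).
(c)–(e): forbidden (ΔL).
(d)–(e): forbidden (parity, ΔS, ΔL, ΔJ).
Allowed pairs: 2 of 10.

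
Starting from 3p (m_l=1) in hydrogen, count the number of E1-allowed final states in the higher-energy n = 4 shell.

4

E1 requires Δl = ±1, so l_f ∈ {0, 2}; with 0 ≤ l_f ≤ n_f−1 = 3, the allowed l_f values are {0, 2}.
For l_f = 0: m_f ∈ {m_i−1, m_i, m_i+1} ∩ [−0, 0] = {0} → 1 state.
For l_f = 2: m_f ∈ {m_i−1, m_i, m_i+1} ∩ [−2, 2] = {0, 1, 2} → 3 states.
Total: 4.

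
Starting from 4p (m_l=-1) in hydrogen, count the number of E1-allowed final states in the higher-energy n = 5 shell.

E1 requires Δl = ±1, so l_f ∈ {0, 2}; with 0 ≤ l_f ≤ n_f−1 = 4, the allowed l_f values are {0, 2}.
For l_f = 0: m_f ∈ {m_i−1, m_i, m_i+1} ∩ [−0, 0] = {0} → 1 state.
For l_f = 2: m_f ∈ {m_i−1, m_i, m_i+1} ∩ [−2, 2] = {-2, -1, 0} → 3 states.
Total: 4.

4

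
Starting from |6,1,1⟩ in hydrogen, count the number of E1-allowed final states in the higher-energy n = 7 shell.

E1 requires Δl = ±1, so l_f ∈ {0, 2}; with 0 ≤ l_f ≤ n_f−1 = 6, the allowed l_f values are {0, 2}.
For l_f = 0: m_f ∈ {m_i−1, m_i, m_i+1} ∩ [−0, 0] = {0} → 1 state.
For l_f = 2: m_f ∈ {m_i−1, m_i, m_i+1} ∩ [−2, 2] = {0, 1, 2} → 3 states.
Total: 4.

4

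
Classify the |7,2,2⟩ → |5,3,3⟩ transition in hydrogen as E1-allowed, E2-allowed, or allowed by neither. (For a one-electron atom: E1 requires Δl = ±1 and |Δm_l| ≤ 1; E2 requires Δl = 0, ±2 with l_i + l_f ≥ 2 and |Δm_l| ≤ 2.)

Δl = 3 − 2 = +1; l_i + l_f = 5.
Δm_l = +1.
E1 (Δl = ±1, |Δm_l| ≤ 1): satisfied.
E2 (Δl = 0,±2, l_i+l_f ≥ 2, |Δm_l| ≤ 2): not satisfied.

E1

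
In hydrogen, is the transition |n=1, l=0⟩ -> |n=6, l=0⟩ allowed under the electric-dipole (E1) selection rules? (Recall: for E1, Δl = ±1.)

forbidden

l: 0 → 0 (Δl = +0). Δl = ±1 fails.
The transition is electric-dipole forbidden.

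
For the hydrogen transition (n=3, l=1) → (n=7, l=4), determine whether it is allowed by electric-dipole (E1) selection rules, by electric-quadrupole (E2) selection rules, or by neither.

Δl = 4 − 1 = +3; l_i + l_f = 5.
E1 (Δl = ±1): not satisfied.
E2 (Δl = 0,±2, l_i+l_f ≥ 2): not satisfied.

neither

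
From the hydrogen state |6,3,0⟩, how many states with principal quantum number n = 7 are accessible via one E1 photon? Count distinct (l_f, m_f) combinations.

6

E1 requires Δl = ±1, so l_f ∈ {2, 4}; with 0 ≤ l_f ≤ n_f−1 = 6, the allowed l_f values are {2, 4}.
For l_f = 2: m_f ∈ {m_i−1, m_i, m_i+1} ∩ [−2, 2] = {-1, 0, 1} → 3 states.
For l_f = 4: m_f ∈ {m_i−1, m_i, m_i+1} ∩ [−4, 4] = {-1, 0, 1} → 3 states.
Total: 6.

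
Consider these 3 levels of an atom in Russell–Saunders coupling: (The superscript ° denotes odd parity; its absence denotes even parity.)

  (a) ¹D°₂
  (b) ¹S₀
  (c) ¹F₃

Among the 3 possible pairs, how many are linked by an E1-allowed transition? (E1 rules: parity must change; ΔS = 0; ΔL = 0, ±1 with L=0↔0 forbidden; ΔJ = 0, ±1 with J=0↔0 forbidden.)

1

(a)–(b): forbidden (ΔL, ΔJ).
(a)–(c): allowed.
(b)–(c): forbidden (parity, ΔL, ΔJ).
Allowed pairs: 1 of 3.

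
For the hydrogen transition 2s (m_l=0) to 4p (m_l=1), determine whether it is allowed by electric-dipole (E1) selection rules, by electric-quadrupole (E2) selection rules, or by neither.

Δl = 1 − 0 = +1; l_i + l_f = 1.
Δm_l = +1.
E1 (Δl = ±1, |Δm_l| ≤ 1): satisfied.
E2 (Δl = 0,±2, l_i+l_f ≥ 2, |Δm_l| ≤ 2): not satisfied.

E1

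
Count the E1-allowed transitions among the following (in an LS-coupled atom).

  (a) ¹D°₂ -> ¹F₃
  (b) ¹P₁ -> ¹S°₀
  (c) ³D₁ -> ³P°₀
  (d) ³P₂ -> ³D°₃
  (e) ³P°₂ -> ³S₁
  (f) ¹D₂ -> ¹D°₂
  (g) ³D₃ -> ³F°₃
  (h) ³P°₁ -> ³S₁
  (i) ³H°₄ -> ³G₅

(a) allowed
(b) allowed
(c) allowed
(d) allowed
(e) allowed
(f) allowed
(g) allowed
(h) allowed
(i) allowed
Total allowed: 9 of 9.

9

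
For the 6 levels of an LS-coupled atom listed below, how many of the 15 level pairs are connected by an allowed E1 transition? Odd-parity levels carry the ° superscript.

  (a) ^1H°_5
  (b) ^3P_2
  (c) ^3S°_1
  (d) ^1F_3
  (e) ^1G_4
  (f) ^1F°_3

4

(a)–(b): forbidden (ΔS, ΔL, ΔJ).
(a)–(c): forbidden (parity, ΔS, ΔL, ΔJ).
(a)–(d): forbidden (ΔL, ΔJ).
(a)–(e): allowed.
(a)–(f): forbidden (parity, ΔL, ΔJ).
(b)–(c): allowed.
(b)–(d): forbidden (parity, ΔS, ΔL).
(b)–(e): forbidden (parity, ΔS, ΔL, ΔJ).
(b)–(f): forbidden (ΔS, ΔL).
(c)–(d): forbidden (ΔS, ΔL, ΔJ).
(c)–(e): forbidden (ΔS, ΔL, ΔJ).
(c)–(f): forbidden (parity, ΔS, ΔL, ΔJ).
(d)–(e): forbidden (parity).
(d)–(f): allowed.
(e)–(f): allowed.
Allowed pairs: 4 of 15.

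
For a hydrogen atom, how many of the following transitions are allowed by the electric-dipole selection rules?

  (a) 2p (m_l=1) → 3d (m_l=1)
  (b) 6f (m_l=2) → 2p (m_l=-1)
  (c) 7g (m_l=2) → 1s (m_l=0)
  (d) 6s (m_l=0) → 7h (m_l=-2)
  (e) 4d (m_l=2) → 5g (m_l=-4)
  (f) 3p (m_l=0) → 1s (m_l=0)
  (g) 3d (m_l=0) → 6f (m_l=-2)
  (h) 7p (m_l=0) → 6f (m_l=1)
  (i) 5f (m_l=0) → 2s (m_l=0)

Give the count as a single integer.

(a) allowed
(b) forbidden — Δl = -2 (E1 requires Δl = ±1); Δm_l = -3 (E1 requires Δm_l = 0, ±1)
(c) forbidden — Δl = -4 (E1 requires Δl = ±1); Δm_l = -2 (E1 requires Δm_l = 0, ±1)
(d) forbidden — Δl = +5 (E1 requires Δl = ±1); Δm_l = -2 (E1 requires Δm_l = 0, ±1)
(e) forbidden — Δl = +2 (E1 requires Δl = ±1); Δm_l = -6 (E1 requires Δm_l = 0, ±1)
(f) allowed
(g) forbidden — Δm_l = -2 (E1 requires Δm_l = 0, ±1)
(h) forbidden — Δl = +2 (E1 requires Δl = ±1)
(i) forbidden — Δl = -3 (E1 requires Δl = ±1)
Total allowed: 2 of 9.

2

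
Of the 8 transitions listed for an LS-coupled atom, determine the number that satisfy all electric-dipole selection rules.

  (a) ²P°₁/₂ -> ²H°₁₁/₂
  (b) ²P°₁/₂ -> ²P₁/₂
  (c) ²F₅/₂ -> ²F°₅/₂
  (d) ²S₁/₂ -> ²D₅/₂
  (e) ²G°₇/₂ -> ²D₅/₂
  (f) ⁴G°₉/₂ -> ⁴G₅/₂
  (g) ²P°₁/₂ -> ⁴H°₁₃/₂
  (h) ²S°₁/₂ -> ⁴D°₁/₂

2

(a) forbidden (parity, ΔL, ΔJ fail)
(b) allowed
(c) allowed
(d) forbidden (parity, ΔL, ΔJ fail)
(e) forbidden (ΔL fails)
(f) forbidden (ΔJ fails)
(g) forbidden (parity, ΔS, ΔL, ΔJ fail)
(h) forbidden (parity, ΔS, ΔL fail)
Total allowed: 2 of 8.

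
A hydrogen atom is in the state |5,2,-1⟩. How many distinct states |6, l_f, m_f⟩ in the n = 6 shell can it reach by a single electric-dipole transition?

E1 requires Δl = ±1, so l_f ∈ {1, 3}; with 0 ≤ l_f ≤ n_f−1 = 5, the allowed l_f values are {1, 3}.
For l_f = 1: m_f ∈ {m_i−1, m_i, m_i+1} ∩ [−1, 1] = {-1, 0} → 2 states.
For l_f = 3: m_f ∈ {m_i−1, m_i, m_i+1} ∩ [−3, 3] = {-2, -1, 0} → 3 states.
Total: 5.

5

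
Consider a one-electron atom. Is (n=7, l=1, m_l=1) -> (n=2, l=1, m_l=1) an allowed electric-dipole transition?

Initial l = 1, final l = 1, so Δl = +0. E1 requires Δl = ±1: ✗.
m_l: 1 → 1 (Δm_l = +0). |Δm_l| ≤ 1 ✓.
The transition is electric-dipole forbidden.

forbidden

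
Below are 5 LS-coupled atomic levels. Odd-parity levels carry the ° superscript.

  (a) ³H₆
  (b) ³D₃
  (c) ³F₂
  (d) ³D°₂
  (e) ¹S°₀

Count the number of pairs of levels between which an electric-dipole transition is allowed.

(a)–(b): forbidden (parity, ΔL, ΔJ).
(a)–(c): forbidden (parity, ΔL, ΔJ).
(a)–(d): forbidden (ΔL, ΔJ).
(a)–(e): forbidden (ΔS, ΔL, ΔJ).
(b)–(c): forbidden (parity).
(b)–(d): allowed.
(b)–(e): forbidden (ΔS, ΔL, ΔJ).
(c)–(d): allowed.
(c)–(e): forbidden (ΔS, ΔL, ΔJ).
(d)–(e): forbidden (parity, ΔS, ΔL, ΔJ).
Allowed pairs: 2 of 10.

2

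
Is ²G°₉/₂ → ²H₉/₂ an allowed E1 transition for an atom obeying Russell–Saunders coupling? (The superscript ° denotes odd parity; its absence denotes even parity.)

Initial level: S=1/2, L=4, J=9/2, parity odd. Final level: S=1/2, L=5, J=9/2, parity even.
Parity must change: odd → even — ✓.
ΔS = 0: S: 1/2 → 1/2 — ✓.
ΔL = 0, ±1 (not L=0↔0): L: 4 → 5, ΔL = +1 — ✓.
ΔJ = 0, ±1 (not J=0↔0): J: 9/2 → 9/2, ΔJ = +0 — ✓.
All four E1 rules are satisfied.

allowed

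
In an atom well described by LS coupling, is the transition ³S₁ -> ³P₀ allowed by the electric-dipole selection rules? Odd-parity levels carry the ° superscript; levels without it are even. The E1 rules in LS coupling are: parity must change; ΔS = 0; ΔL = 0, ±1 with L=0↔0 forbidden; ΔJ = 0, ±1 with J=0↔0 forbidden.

ΔS = 0: S: 1 → 1 — ok.
ΔJ = 0, ±1 (not J=0↔0): J: 1 → 0, ΔJ = -1 — ok.
Parity must change: even → even — fails.
ΔL = 0, ±1 (not L=0↔0): L: 0 → 1, ΔL = +1 — ok.
Rule(s) violated: parity.

forbidden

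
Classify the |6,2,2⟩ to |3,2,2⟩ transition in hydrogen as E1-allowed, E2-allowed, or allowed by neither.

E2

Δl = 2 − 2 = +0; l_i + l_f = 4.
Δm_l = +0.
E1 (Δl = ±1, |Δm_l| ≤ 1): not satisfied.
E2 (Δl = 0,±2, l_i+l_f ≥ 2, |Δm_l| ≤ 2): satisfied.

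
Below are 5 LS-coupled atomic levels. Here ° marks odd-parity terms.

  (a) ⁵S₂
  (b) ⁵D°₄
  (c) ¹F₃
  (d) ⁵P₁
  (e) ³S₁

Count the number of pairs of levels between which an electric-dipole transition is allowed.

0

(a)–(b): forbidden (ΔL, ΔJ).
(a)–(c): forbidden (parity, ΔS, ΔL).
(a)–(d): forbidden (parity).
(a)–(e): forbidden (parity, ΔS, ΔL).
(b)–(c): forbidden (ΔS).
(b)–(d): forbidden (ΔJ).
(b)–(e): forbidden (ΔS, ΔL, ΔJ).
(c)–(d): forbidden (parity, ΔS, ΔL, ΔJ).
(c)–(e): forbidden (parity, ΔS, ΔL, ΔJ).
(d)–(e): forbidden (parity, ΔS).
Allowed pairs: 0 of 10.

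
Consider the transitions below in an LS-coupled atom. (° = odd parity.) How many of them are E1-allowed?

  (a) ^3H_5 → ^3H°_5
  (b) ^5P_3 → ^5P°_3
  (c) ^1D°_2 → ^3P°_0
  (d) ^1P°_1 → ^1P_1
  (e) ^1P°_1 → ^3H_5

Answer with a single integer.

(a) allowed
(b) allowed
(c) forbidden (parity, ΔS, ΔJ fail)
(d) allowed
(e) forbidden (ΔS, ΔL, ΔJ fail)
Total allowed: 3 of 5.

3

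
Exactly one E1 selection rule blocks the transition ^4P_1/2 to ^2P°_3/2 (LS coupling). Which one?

Parity must change: even → odd — ✓.
ΔS = 0: S: 3/2 → 1/2 — ✗.
ΔL = 0, ±1 (not L=0↔0): L: 1 → 1, ΔL = +0 — ✓.
ΔJ = 0, ±1 (not J=0↔0): J: 1/2 → 3/2, ΔJ = +1 — ✓.

the ΔS = 0 rule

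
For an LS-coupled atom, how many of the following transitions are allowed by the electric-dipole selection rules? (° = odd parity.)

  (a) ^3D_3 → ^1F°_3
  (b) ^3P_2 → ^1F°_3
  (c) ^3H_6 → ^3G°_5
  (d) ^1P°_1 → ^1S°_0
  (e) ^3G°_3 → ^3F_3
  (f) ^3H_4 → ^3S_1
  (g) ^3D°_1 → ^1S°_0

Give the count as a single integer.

(a) forbidden (ΔS fails)
(b) forbidden (ΔS, ΔL fail)
(c) allowed
(d) forbidden (parity fails)
(e) allowed
(f) forbidden (parity, ΔL, ΔJ fail)
(g) forbidden (parity, ΔS, ΔL fail)
Total allowed: 2 of 7.

2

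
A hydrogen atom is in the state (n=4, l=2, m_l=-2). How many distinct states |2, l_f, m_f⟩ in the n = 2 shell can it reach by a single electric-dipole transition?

1

E1 requires Δl = ±1, so l_f ∈ {1, 3}; with 0 ≤ l_f ≤ n_f−1 = 1, the allowed l_f values are {1}.
For l_f = 1: m_f ∈ {m_i−1, m_i, m_i+1} ∩ [−1, 1] = {-1} → 1 state.
Total: 1.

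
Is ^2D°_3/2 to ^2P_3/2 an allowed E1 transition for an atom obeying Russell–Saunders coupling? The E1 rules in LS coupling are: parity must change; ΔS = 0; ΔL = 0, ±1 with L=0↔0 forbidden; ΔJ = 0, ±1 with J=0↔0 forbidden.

allowed

Initial level: S=1/2, L=2, J=3/2, parity odd. Final level: S=1/2, L=1, J=3/2, parity even.
Parity must change: odd → even — ✓.
ΔS = 0: S: 1/2 → 1/2 — ✓.
ΔL = 0, ±1 (not L=0↔0): L: 2 → 1, ΔL = -1 — ✓.
ΔJ = 0, ±1 (not J=0↔0): J: 3/2 → 3/2, ΔJ = +0 — ✓.
All four E1 rules are satisfied.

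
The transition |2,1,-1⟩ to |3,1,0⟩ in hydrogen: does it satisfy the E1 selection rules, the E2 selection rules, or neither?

E2

Δl = 1 − 1 = +0; l_i + l_f = 2.
Δm_l = +1.
E1 (Δl = ±1, |Δm_l| ≤ 1): not satisfied.
E2 (Δl = 0,±2, l_i+l_f ≥ 2, |Δm_l| ≤ 2): satisfied.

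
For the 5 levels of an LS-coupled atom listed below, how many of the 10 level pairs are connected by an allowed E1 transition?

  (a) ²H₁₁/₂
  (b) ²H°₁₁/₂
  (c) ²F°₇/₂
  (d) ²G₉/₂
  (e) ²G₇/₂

(a)–(b): allowed.
(a)–(c): forbidden (ΔL, ΔJ).
(a)–(d): forbidden (parity).
(a)–(e): forbidden (parity, ΔJ).
(b)–(c): forbidden (parity, ΔL, ΔJ).
(b)–(d): allowed.
(b)–(e): forbidden (ΔJ).
(c)–(d): allowed.
(c)–(e): allowed.
(d)–(e): forbidden (parity).
Allowed pairs: 4 of 10.

4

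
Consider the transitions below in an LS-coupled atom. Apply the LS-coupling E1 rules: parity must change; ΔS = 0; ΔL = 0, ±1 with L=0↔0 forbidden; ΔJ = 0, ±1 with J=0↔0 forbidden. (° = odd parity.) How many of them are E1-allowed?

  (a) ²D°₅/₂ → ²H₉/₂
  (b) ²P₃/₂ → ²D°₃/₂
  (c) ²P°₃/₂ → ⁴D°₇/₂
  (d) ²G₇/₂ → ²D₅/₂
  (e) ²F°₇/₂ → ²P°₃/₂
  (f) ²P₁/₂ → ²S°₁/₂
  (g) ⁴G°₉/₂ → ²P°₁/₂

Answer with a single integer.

2

(a) forbidden (ΔL, ΔJ fail)
(b) allowed
(c) forbidden (parity, ΔS, ΔJ fail)
(d) forbidden (parity, ΔL fail)
(e) forbidden (parity, ΔL, ΔJ fail)
(f) allowed
(g) forbidden (parity, ΔS, ΔL, ΔJ fail)
Total allowed: 2 of 7.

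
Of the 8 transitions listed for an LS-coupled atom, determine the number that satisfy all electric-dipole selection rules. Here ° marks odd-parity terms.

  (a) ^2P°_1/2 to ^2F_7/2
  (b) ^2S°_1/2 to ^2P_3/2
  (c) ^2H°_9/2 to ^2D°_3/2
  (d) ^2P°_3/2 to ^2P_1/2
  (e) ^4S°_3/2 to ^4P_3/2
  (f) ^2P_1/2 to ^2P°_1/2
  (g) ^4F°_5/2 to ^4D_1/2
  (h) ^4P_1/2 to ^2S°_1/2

(a) forbidden (ΔL, ΔJ fail)
(b) allowed
(c) forbidden (parity, ΔL, ΔJ fail)
(d) allowed
(e) allowed
(f) allowed
(g) forbidden (ΔJ fails)
(h) forbidden (ΔS fails)
Total allowed: 4 of 8.

4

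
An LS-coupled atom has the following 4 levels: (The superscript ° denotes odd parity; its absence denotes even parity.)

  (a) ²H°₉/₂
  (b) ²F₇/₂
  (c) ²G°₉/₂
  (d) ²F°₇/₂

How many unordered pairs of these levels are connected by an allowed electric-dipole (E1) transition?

2

(a)–(b): forbidden (ΔL).
(a)–(c): forbidden (parity).
(a)–(d): forbidden (parity, ΔL).
(b)–(c): allowed.
(b)–(d): allowed.
(c)–(d): forbidden (parity).
Allowed pairs: 2 of 6.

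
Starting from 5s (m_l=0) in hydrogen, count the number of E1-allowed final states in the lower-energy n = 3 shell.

3

E1 requires Δl = ±1, so l_f ∈ {-1, 1}; with 0 ≤ l_f ≤ n_f−1 = 2, the allowed l_f values are {1}.
For l_f = 1: m_f ∈ {m_i−1, m_i, m_i+1} ∩ [−1, 1] = {-1, 0, 1} → 3 states.
Total: 3.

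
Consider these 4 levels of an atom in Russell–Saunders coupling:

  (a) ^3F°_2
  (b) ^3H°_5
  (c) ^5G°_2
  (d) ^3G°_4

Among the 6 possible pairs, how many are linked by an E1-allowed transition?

(a)–(b): forbidden (parity, ΔL, ΔJ).
(a)–(c): forbidden (parity, ΔS).
(a)–(d): forbidden (parity, ΔJ).
(b)–(c): forbidden (parity, ΔS, ΔJ).
(b)–(d): forbidden (parity).
(c)–(d): forbidden (parity, ΔS, ΔJ).
Allowed pairs: 0 of 6.

0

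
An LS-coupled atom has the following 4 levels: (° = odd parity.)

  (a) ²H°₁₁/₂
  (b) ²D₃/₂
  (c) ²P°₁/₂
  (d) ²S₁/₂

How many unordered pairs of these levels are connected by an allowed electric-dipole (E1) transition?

(a)–(b): forbidden (ΔL, ΔJ).
(a)–(c): forbidden (parity, ΔL, ΔJ).
(a)–(d): forbidden (ΔL, ΔJ).
(b)–(c): allowed.
(b)–(d): forbidden (parity, ΔL).
(c)–(d): allowed.
Allowed pairs: 2 of 6.

2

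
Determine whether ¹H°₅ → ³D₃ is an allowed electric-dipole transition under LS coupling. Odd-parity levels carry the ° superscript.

forbidden

Parity must change: odd → even — ✓.
ΔS = 0: S: 0 → 1 — ✗.
ΔL = 0, ±1 (not L=0↔0): L: 5 → 2, ΔL = -3 — ✗.
ΔJ = 0, ±1 (not J=0↔0): J: 5 → 3, ΔJ = -2 — ✗.
Rule(s) violated: ΔS, ΔL, ΔJ.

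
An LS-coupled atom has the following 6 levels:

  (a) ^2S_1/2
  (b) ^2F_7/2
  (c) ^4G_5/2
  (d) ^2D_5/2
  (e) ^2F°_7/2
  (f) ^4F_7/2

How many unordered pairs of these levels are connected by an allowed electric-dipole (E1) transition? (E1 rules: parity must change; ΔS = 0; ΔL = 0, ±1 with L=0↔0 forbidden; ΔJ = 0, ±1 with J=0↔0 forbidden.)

2

(a)–(b): forbidden (parity, ΔL, ΔJ).
(a)–(c): forbidden (parity, ΔS, ΔL, ΔJ).
(a)–(d): forbidden (parity, ΔL, ΔJ).
(a)–(e): forbidden (ΔL, ΔJ).
(a)–(f): forbidden (parity, ΔS, ΔL, ΔJ).
(b)–(c): forbidden (parity, ΔS).
(b)–(d): forbidden (parity).
(b)–(e): allowed.
(b)–(f): forbidden (parity, ΔS).
(c)–(d): forbidden (parity, ΔS, ΔL).
(c)–(e): forbidden (ΔS).
(c)–(f): forbidden (parity).
(d)–(e): allowed.
(d)–(f): forbidden (parity, ΔS).
(e)–(f): forbidden (ΔS).
Allowed pairs: 2 of 15.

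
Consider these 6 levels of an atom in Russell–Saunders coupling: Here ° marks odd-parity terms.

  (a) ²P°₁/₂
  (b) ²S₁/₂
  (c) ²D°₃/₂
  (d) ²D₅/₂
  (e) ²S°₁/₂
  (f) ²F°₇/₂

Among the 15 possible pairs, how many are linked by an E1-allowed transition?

(a)–(b): allowed.
(a)–(c): forbidden (parity).
(a)–(d): forbidden (ΔJ).
(a)–(e): forbidden (parity).
(a)–(f): forbidden (parity, ΔL, ΔJ).
(b)–(c): forbidden (ΔL).
(b)–(d): forbidden (parity, ΔL, ΔJ).
(b)–(e): forbidden (ΔL).
(b)–(f): forbidden (ΔL, ΔJ).
(c)–(d): allowed.
(c)–(e): forbidden (parity, ΔL).
(c)–(f): forbidden (parity, ΔJ).
(d)–(e): forbidden (ΔL, ΔJ).
(d)–(f): allowed.
(e)–(f): forbidden (parity, ΔL, ΔJ).
Allowed pairs: 3 of 15.

3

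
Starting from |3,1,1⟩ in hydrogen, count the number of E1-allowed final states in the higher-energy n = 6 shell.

E1 requires Δl = ±1, so l_f ∈ {0, 2}; with 0 ≤ l_f ≤ n_f−1 = 5, the allowed l_f values are {0, 2}.
For l_f = 0: m_f ∈ {m_i−1, m_i, m_i+1} ∩ [−0, 0] = {0} → 1 state.
For l_f = 2: m_f ∈ {m_i−1, m_i, m_i+1} ∩ [−2, 2] = {0, 1, 2} → 3 states.
Total: 4.

4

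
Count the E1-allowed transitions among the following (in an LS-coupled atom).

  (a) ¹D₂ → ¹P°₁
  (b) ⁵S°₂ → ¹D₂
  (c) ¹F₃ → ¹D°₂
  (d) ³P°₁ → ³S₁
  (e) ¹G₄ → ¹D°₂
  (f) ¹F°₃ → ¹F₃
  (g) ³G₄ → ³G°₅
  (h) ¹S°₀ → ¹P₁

6

(a) allowed
(b) forbidden (ΔS, ΔL fail)
(c) allowed
(d) allowed
(e) forbidden (ΔL, ΔJ fail)
(f) allowed
(g) allowed
(h) allowed
Total allowed: 6 of 8.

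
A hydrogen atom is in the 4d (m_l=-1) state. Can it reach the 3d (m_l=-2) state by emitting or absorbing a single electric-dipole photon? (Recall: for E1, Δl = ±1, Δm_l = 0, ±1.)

l: 2 → 2 (Δl = +0). Δl = ±1 ✗.
m_l: -1 → -2 (Δm_l = -1). |Δm_l| ≤ 1 ✓.
The transition is electric-dipole forbidden.

forbidden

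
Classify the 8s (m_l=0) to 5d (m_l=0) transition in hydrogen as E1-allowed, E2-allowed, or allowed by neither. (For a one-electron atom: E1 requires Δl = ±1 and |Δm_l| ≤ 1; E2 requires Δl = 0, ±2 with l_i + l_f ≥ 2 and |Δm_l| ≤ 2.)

Δl = 2 − 0 = +2; l_i + l_f = 2.
Δm_l = +0.
E1 (Δl = ±1, |Δm_l| ≤ 1): not satisfied.
E2 (Δl = 0,±2, l_i+l_f ≥ 2, |Δm_l| ≤ 2): satisfied.

E2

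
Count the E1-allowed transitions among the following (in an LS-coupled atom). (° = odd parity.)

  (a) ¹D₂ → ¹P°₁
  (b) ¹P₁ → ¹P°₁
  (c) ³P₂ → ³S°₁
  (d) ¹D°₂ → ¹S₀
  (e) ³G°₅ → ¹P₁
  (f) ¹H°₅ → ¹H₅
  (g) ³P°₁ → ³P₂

5

(a) allowed
(b) allowed
(c) allowed
(d) forbidden (ΔL, ΔJ fail)
(e) forbidden (ΔS, ΔL, ΔJ fail)
(f) allowed
(g) allowed
Total allowed: 5 of 7.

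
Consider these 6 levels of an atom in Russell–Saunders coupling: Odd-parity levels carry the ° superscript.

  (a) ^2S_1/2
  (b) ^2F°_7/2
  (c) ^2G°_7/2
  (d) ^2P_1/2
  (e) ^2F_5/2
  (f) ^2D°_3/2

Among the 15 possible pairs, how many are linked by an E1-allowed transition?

4

(a)–(b): forbidden (ΔL, ΔJ).
(a)–(c): forbidden (ΔL, ΔJ).
(a)–(d): forbidden (parity).
(a)–(e): forbidden (parity, ΔL, ΔJ).
(a)–(f): forbidden (ΔL).
(b)–(c): forbidden (parity).
(b)–(d): forbidden (ΔL, ΔJ).
(b)–(e): allowed.
(b)–(f): forbidden (parity, ΔJ).
(c)–(d): forbidden (ΔL, ΔJ).
(c)–(e): allowed.
(c)–(f): forbidden (parity, ΔL, ΔJ).
(d)–(e): forbidden (parity, ΔL, ΔJ).
(d)–(f): allowed.
(e)–(f): allowed.
Allowed pairs: 4 of 15.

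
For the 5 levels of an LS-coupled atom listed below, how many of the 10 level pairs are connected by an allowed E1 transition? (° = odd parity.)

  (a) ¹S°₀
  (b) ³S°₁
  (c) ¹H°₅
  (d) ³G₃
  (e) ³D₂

(a)–(b): forbidden (parity, ΔS, ΔL).
(a)–(c): forbidden (parity, ΔL, ΔJ).
(a)–(d): forbidden (ΔS, ΔL, ΔJ).
(a)–(e): forbidden (ΔS, ΔL, ΔJ).
(b)–(c): forbidden (parity, ΔS, ΔL, ΔJ).
(b)–(d): forbidden (ΔL, ΔJ).
(b)–(e): forbidden (ΔL).
(c)–(d): forbidden (ΔS, ΔJ).
(c)–(e): forbidden (ΔS, ΔL, ΔJ).
(d)–(e): forbidden (parity, ΔL).
Allowed pairs: 0 of 10.

0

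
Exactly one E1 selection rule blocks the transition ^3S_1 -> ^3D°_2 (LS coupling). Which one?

ΔL = 0, ±1 (not L=0↔0): L: 0 → 2, ΔL = +2 — violated.
ΔJ = 0, ±1 (not J=0↔0): J: 1 → 2, ΔJ = +1 — satisfied.
Parity must change: even → odd — satisfied.
ΔS = 0: S: 1 → 1 — satisfied.

the ΔL = 0, ±1 rule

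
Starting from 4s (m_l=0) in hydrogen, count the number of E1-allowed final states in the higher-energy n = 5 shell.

E1 requires Δl = ±1, so l_f ∈ {-1, 1}; with 0 ≤ l_f ≤ n_f−1 = 4, the allowed l_f values are {1}.
For l_f = 1: m_f ∈ {m_i−1, m_i, m_i+1} ∩ [−1, 1] = {-1, 0, 1} → 3 states.
Total: 3.

3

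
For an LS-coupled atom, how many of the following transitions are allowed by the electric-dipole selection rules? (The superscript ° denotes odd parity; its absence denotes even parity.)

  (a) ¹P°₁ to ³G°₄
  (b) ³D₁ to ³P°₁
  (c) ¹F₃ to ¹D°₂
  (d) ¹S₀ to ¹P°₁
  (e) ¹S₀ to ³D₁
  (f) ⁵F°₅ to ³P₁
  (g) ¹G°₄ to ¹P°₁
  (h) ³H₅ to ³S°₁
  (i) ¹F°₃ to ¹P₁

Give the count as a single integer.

3

(a) forbidden (parity, ΔS, ΔL, ΔJ fail)
(b) allowed
(c) allowed
(d) allowed
(e) forbidden (parity, ΔS, ΔL fail)
(f) forbidden (ΔS, ΔL, ΔJ fail)
(g) forbidden (parity, ΔL, ΔJ fail)
(h) forbidden (ΔL, ΔJ fail)
(i) forbidden (ΔL, ΔJ fail)
Total allowed: 3 of 9.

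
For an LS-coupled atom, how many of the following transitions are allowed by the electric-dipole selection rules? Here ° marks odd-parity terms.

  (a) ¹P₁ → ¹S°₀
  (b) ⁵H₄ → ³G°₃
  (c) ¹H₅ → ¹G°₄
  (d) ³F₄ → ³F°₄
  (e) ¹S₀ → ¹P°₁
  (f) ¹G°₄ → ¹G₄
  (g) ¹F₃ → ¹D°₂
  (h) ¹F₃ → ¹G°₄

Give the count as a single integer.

7

(a) allowed
(b) forbidden (ΔS fails)
(c) allowed
(d) allowed
(e) allowed
(f) allowed
(g) allowed
(h) allowed
Total allowed: 7 of 8.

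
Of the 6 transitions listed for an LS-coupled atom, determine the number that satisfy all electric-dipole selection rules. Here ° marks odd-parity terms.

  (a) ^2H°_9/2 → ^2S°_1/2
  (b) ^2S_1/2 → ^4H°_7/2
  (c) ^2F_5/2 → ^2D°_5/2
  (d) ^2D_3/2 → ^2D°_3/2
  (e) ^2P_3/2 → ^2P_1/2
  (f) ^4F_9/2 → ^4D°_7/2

(a) forbidden (parity, ΔL, ΔJ fail)
(b) forbidden (ΔS, ΔL, ΔJ fail)
(c) allowed
(d) allowed
(e) forbidden (parity fails)
(f) allowed
Total allowed: 3 of 6.

3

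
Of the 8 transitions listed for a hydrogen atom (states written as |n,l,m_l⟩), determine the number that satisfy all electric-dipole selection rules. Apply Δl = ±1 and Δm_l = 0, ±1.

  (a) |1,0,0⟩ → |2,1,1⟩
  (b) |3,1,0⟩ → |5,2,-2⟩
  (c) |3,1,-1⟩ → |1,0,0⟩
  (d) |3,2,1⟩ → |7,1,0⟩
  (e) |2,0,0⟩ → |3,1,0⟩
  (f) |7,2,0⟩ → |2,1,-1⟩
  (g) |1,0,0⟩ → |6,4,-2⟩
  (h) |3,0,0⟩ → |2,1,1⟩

6

(a) allowed
(b) forbidden — Δm_l = -2 (E1 requires Δm_l = 0, ±1)
(c) allowed
(d) allowed
(e) allowed
(f) allowed
(g) forbidden — Δl = +4 (E1 requires Δl = ±1); Δm_l = -2 (E1 requires Δm_l = 0, ±1)
(h) allowed
Total allowed: 6 of 8.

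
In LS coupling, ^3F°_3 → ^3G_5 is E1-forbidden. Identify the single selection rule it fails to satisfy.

ΔJ = 0, ±1 (not J=0↔0): J: 3 → 5, ΔJ = +2 — fails.
ΔL = 0, ±1 (not L=0↔0): L: 3 → 4, ΔL = +1 — ok.
ΔS = 0: S: 1 → 1 — ok.
Parity must change: odd → even — ok.

the ΔJ = 0, ±1 rule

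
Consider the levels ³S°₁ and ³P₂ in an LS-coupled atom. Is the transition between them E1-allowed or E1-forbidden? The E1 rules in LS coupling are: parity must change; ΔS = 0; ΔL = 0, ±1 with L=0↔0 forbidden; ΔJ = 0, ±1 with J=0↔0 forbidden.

allowed

Reading off the term symbols: S 1→1, L 0→1, J 1→2, parity odd→even.
ΔJ = 0, ±1 (not J=0↔0): J: 1 → 2, ΔJ = +1 — ok.
ΔS = 0: S: 1 → 1 — ok.
ΔL = 0, ±1 (not L=0↔0): L: 0 → 1, ΔL = +1 — ok.
Parity must change: odd → even — ok.
All four E1 rules are satisfied.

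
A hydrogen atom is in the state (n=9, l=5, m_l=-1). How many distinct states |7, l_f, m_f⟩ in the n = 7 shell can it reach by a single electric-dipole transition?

6

E1 requires Δl = ±1, so l_f ∈ {4, 6}; with 0 ≤ l_f ≤ n_f−1 = 6, the allowed l_f values are {4, 6}.
For l_f = 4: m_f ∈ {m_i−1, m_i, m_i+1} ∩ [−4, 4] = {-2, -1, 0} → 3 states.
For l_f = 6: m_f ∈ {m_i−1, m_i, m_i+1} ∩ [−6, 6] = {-2, -1, 0} → 3 states.
Total: 6.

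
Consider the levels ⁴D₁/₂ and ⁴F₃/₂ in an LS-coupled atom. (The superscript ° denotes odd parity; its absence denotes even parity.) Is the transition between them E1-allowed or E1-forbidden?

forbidden

ΔS = 0: S: 3/2 → 3/2 — ✓.
ΔJ = 0, ±1 (not J=0↔0): J: 1/2 → 3/2, ΔJ = +1 — ✓.
ΔL = 0, ±1 (not L=0↔0): L: 2 → 3, ΔL = +1 — ✓.
Parity must change: even → even — ✗.
Rule(s) violated: parity.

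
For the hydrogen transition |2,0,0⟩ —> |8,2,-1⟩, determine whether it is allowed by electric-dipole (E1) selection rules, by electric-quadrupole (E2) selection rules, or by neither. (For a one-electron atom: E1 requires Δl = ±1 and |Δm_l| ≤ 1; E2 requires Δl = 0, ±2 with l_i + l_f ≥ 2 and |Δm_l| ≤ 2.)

E2

Δl = 2 − 0 = +2; l_i + l_f = 2.
Δm_l = -1.
E1 (Δl = ±1, |Δm_l| ≤ 1): not satisfied.
E2 (Δl = 0,±2, l_i+l_f ≥ 2, |Δm_l| ≤ 2): satisfied.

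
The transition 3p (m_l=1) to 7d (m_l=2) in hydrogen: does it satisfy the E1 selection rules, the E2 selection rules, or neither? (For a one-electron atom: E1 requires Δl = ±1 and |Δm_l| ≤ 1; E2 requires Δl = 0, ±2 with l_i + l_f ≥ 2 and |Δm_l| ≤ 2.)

E1

Δl = 2 − 1 = +1; l_i + l_f = 3.
Δm_l = +1.
E1 (Δl = ±1, |Δm_l| ≤ 1): satisfied.
E2 (Δl = 0,±2, l_i+l_f ≥ 2, |Δm_l| ≤ 2): not satisfied.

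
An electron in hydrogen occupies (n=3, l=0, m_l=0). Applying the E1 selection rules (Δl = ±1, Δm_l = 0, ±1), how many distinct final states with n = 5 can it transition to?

E1 requires Δl = ±1, so l_f ∈ {-1, 1}; with 0 ≤ l_f ≤ n_f−1 = 4, the allowed l_f values are {1}.
For l_f = 1: m_f ∈ {m_i−1, m_i, m_i+1} ∩ [−1, 1] = {-1, 0, 1} → 3 states.
Total: 3.

3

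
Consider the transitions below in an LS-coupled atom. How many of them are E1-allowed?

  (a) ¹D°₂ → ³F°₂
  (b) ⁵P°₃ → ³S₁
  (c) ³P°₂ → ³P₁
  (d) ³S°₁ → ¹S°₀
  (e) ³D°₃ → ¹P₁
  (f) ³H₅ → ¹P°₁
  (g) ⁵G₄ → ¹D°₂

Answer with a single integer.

1

(a) forbidden (parity, ΔS fail)
(b) forbidden (ΔS, ΔJ fail)
(c) allowed
(d) forbidden (parity, ΔS, ΔL fail)
(e) forbidden (ΔS, ΔJ fail)
(f) forbidden (ΔS, ΔL, ΔJ fail)
(g) forbidden (ΔS, ΔL, ΔJ fail)
Total allowed: 1 of 7.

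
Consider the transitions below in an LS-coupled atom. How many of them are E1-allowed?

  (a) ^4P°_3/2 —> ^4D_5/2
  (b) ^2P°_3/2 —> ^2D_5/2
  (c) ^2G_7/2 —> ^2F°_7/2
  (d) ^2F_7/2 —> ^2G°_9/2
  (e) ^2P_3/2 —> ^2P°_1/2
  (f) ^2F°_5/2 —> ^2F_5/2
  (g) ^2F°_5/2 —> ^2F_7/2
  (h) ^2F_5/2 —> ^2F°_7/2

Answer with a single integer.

(a) allowed
(b) allowed
(c) allowed
(d) allowed
(e) allowed
(f) allowed
(g) allowed
(h) allowed
Total allowed: 8 of 8.

8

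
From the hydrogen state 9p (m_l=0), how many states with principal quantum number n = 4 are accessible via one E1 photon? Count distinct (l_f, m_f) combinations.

E1 requires Δl = ±1, so l_f ∈ {0, 2}; with 0 ≤ l_f ≤ n_f−1 = 3, the allowed l_f values are {0, 2}.
For l_f = 0: m_f ∈ {m_i−1, m_i, m_i+1} ∩ [−0, 0] = {0} → 1 state.
For l_f = 2: m_f ∈ {m_i−1, m_i, m_i+1} ∩ [−2, 2] = {-1, 0, 1} → 3 states.
Total: 4.

4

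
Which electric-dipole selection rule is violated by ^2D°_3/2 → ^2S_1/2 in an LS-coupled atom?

Reading off the term symbols: S 1/2→1/2, L 2→0, J 3/2→1/2, parity odd→even.
Parity must change: odd → even — ✓.
ΔS = 0: S: 1/2 → 1/2 — ✓.
ΔL = 0, ±1 (not L=0↔0): L: 2 → 0, ΔL = -2 — ✗.
ΔJ = 0, ±1 (not J=0↔0): J: 3/2 → 1/2, ΔJ = -1 — ✓.

the ΔL = 0, ±1 rule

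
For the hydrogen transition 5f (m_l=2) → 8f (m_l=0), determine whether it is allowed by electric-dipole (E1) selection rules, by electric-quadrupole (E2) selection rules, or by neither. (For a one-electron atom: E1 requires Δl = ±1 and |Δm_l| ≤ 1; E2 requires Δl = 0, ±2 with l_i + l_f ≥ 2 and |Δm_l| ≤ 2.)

E2

Δl = 3 − 3 = +0; l_i + l_f = 6.
Δm_l = -2.
E1 (Δl = ±1, |Δm_l| ≤ 1): not satisfied.
E2 (Δl = 0,±2, l_i+l_f ≥ 2, |Δm_l| ≤ 2): satisfied.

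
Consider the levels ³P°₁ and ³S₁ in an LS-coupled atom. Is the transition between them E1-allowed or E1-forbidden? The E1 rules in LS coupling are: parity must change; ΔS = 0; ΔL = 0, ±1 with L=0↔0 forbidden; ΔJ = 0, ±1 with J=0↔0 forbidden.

Parity must change: odd → even — ✓.
ΔS = 0: S: 1 → 1 — ✓.
ΔL = 0, ±1 (not L=0↔0): L: 1 → 0, ΔL = -1 — ✓.
ΔJ = 0, ±1 (not J=0↔0): J: 1 → 1, ΔJ = +0 — ✓.
All four E1 rules are satisfied.

allowed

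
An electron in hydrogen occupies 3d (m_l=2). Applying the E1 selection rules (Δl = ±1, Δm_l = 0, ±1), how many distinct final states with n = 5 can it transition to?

E1 requires Δl = ±1, so l_f ∈ {1, 3}; with 0 ≤ l_f ≤ n_f−1 = 4, the allowed l_f values are {1, 3}.
For l_f = 1: m_f ∈ {m_i−1, m_i, m_i+1} ∩ [−1, 1] = {1} → 1 state.
For l_f = 3: m_f ∈ {m_i−1, m_i, m_i+1} ∩ [−3, 3] = {1, 2, 3} → 3 states.
Total: 4.

4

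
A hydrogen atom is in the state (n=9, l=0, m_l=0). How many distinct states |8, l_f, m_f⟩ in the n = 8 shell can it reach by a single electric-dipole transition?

3

E1 requires Δl = ±1, so l_f ∈ {-1, 1}; with 0 ≤ l_f ≤ n_f−1 = 7, the allowed l_f values are {1}.
For l_f = 1: m_f ∈ {m_i−1, m_i, m_i+1} ∩ [−1, 1] = {-1, 0, 1} → 3 states.
Total: 3.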